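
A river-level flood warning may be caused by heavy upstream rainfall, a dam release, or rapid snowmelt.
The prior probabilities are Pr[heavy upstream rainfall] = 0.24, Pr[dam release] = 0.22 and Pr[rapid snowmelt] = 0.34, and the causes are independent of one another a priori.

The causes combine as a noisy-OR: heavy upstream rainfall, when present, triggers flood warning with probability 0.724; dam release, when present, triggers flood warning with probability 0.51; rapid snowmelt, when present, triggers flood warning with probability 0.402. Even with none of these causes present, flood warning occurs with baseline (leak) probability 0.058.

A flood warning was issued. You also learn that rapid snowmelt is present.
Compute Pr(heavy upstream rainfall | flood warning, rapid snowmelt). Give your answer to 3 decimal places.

Under noisy-OR, P(flood warning | causes) = 1 − (1−0.058)·∏(1−qᵢ) over the active causes.
Numerator (weight on configurations with heavy upstream rainfall): 0.158095 + 0.048778 = 0.206873
The normalizing constant is 0.436684×0.76×0.78 + 0.723975×0.76×0.22 + 0.844525×0.24×0.78 + 0.923817×0.24×0.22 = 0.586788
P(heavy upstream rainfall | flood warning, rapid snowmelt) = 0.206873/0.586788 ≈ 0.353

Pr(heavy upstream rainfall | flood warning, rapid snowmelt) ≈ 0.353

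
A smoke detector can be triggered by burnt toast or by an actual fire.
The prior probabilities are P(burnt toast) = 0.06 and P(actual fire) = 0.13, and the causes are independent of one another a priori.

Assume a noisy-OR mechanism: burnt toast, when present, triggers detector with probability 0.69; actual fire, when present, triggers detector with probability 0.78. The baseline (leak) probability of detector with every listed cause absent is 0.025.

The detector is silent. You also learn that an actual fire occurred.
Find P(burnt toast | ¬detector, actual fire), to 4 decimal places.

Under noisy-OR, P(detector | causes) = 1 − (1−0.025)·∏(1−qᵢ) over the active causes.
For the numerator, keep only burnt toast=true terms: 0.066495×0.06 = 0.003990
Normalizer over all consistent configurations: 0.2145×0.94 + 0.066495×0.06 = 0.205620
Posterior = 0.003990 / 0.205620 ≈ 0.0194

P(burnt toast | ¬detector, actual fire) ≈ 0.0194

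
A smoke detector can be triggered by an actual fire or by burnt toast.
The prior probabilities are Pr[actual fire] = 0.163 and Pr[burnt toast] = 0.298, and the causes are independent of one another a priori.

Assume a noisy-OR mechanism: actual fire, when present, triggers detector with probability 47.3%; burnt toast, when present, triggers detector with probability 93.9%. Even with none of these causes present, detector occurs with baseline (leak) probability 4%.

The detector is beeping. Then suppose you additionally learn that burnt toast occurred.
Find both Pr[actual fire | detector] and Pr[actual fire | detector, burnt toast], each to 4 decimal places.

Under noisy-OR, P(detector | causes) = 1 − (1−0.04)·∏(1−qᵢ) over the active causes.
P(detector) = 0.04·0.837·0.702 + 0.94144·0.837·0.298 + 0.49408·0.163·0.702 + 0.969139·0.163·0.298 = 0.023503 + 0.234820 + 0.056536 + 0.047075 = 0.361934
Restricting to configurations with actual fire present: 0.056536 + 0.047075 = 0.103611.
So P(actual fire | detector) = 0.103611/0.361934 ≈ 0.2863.

With the extra evidence:
Numerator (weight on configurations with actual fire): 0.969139×0.163 = 0.157970
Normalizer over all consistent configurations: 0.94144×0.837 + 0.969139×0.163 = 0.945955
P(actual fire | detector, burnt toast) = 0.157970/0.945955 ≈ 0.1670
Conditioning on burnt toast lowers the posterior on actual fire: the classic explaining-away effect in a common-effect structure.

Pr[actual fire | detector] ≈ 0.2863; Pr[actual fire | detector, burnt toast] ≈ 0.1670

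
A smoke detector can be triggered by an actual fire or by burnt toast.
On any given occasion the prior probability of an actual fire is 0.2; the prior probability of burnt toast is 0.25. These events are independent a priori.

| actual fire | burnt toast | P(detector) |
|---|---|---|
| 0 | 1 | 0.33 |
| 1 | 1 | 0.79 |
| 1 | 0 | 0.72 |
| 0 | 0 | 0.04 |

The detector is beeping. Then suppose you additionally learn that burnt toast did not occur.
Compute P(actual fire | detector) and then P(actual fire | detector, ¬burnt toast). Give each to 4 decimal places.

P(actual fire | detector) ≈ 0.6211; P(actual fire | detector, ¬burnt toast) ≈ 0.8182

Weight on actual fire=true, given the evidence: 0.108000 + 0.039500 = 0.147500
Denominator P(detector): 0.04·0.8·0.75 + 0.33·0.8·0.25 + 0.72·0.2·0.75 + 0.79·0.2·0.25 = 0.237500
P(actual fire | detector) = 0.147500/0.237500 ≈ 0.6211

Now also conditioning on burnt toast≠true:
Sum P(detector|·) weighted by the priors over both values of actual fire:
  P(detector | ¬burnt toast) = 0.04*0.8 + 0.72*0.2
        = 0.032000 + 0.144000 = 0.176000
Configurations with actual fire contribute 0.144000, so
  P(actual fire | detector, ¬burnt toast) = 0.144000 / 0.176000 ≈ 0.8182
Ruling out burnt toast raises the posterior on actual fire — the flip side of explaining away.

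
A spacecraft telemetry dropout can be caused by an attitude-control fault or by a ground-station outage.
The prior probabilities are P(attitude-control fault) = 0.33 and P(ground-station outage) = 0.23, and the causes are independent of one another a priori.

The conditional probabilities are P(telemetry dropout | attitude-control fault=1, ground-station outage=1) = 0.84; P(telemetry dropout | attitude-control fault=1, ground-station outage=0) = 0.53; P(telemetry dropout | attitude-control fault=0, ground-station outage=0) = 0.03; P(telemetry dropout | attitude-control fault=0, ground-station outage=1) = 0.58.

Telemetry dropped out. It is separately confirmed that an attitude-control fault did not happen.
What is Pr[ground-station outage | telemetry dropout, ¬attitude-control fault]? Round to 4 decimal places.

Pr[ground-station outage | telemetry dropout, ¬attitude-control fault] ≈ 0.8524

Weight on ground-station outage=true, given the evidence: 0.58×0.23 = 0.133400
Normalizer over all consistent configurations: 0.03×0.77 + 0.58×0.23 = 0.156500
P(ground-station outage | telemetry dropout, ¬attitude-control fault) = 0.133400/0.156500 ≈ 0.8524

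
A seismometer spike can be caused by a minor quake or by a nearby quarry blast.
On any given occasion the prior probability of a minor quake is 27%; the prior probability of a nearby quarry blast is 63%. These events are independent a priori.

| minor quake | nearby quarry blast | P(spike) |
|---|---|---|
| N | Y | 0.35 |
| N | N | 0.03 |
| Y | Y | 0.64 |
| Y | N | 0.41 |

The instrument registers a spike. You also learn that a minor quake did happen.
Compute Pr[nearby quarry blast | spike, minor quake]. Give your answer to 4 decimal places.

Pr[nearby quarry blast | spike, minor quake] ≈ 0.7266

Numerator (weight on configurations with nearby quarry blast): 0.64*0.63 = 0.403200
Normalizer over all consistent configurations: 0.41*0.37 + 0.64*0.63 = 0.554900
Posterior = 0.403200 / 0.554900 ≈ 0.7266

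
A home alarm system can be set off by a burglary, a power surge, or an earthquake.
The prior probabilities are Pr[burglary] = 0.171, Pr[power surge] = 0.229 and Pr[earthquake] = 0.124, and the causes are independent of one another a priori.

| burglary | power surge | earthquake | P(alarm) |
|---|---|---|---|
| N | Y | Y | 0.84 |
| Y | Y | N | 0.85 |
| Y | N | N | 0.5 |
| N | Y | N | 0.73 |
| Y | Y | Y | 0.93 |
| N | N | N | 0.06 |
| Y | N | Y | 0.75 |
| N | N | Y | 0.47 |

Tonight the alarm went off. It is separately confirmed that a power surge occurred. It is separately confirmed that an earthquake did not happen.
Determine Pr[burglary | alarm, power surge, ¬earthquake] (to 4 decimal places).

Pr[burglary | alarm, power surge, ¬earthquake] ≈ 0.1937

P(alarm | power surge, ¬earthquake) = 0.73*0.829 + 0.85*0.171 = 0.605170 + 0.145350 = 0.750520
Of this, 0.145350 comes from 0.85*0.171 (the burglary=true cases).
Hence the posterior is 0.145350/0.750520 ≈ 0.1937.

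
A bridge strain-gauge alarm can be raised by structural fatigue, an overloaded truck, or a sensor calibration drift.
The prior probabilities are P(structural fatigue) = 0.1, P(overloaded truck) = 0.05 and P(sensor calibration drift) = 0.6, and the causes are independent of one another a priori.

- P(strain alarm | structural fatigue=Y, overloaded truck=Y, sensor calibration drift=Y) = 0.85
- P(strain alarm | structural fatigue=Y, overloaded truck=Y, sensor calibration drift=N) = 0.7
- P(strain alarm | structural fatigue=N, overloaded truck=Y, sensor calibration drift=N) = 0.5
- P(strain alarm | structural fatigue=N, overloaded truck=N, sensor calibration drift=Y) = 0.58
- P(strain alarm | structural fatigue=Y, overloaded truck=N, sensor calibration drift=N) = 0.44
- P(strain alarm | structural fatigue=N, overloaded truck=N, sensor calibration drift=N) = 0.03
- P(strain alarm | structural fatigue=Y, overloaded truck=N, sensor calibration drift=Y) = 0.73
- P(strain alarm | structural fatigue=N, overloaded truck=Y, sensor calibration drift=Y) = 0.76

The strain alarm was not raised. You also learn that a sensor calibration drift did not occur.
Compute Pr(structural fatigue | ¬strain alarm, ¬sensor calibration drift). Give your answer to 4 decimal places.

Pr(structural fatigue | ¬strain alarm, ¬sensor calibration drift) ≈ 0.0603

For the numerator, keep only structural fatigue=true terms: 0.053200 + 0.001500 = 0.054700
The normalizing constant is 0.97*0.9*0.95 + 0.5*0.9*0.05 + 0.56*0.1*0.95 + 0.3*0.1*0.05 = 0.906550
P(structural fatigue | ¬strain alarm, ¬sensor calibration drift) = 0.054700/0.906550 ≈ 0.0603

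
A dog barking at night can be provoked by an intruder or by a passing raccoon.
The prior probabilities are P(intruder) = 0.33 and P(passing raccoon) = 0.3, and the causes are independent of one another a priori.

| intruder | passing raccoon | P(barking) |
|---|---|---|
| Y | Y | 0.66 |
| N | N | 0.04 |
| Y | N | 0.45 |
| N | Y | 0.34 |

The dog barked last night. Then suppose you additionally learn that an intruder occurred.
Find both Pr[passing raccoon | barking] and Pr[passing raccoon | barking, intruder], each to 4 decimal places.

P(barking) = 0.04*0.67*0.7 + 0.34*0.67*0.3 + 0.45*0.33*0.7 + 0.66*0.33*0.3 = 0.018760 + 0.068340 + 0.103950 + 0.065340 = 0.256390
Of this, 0.133680 comes from 0.068340 + 0.065340 (the passing raccoon=true cases).
Hence the posterior is 0.133680/0.256390 ≈ 0.5214.

Now also conditioning on intruder=true:
P(barking | intruder) = 0.45*0.7 + 0.66*0.3 = 0.315000 + 0.198000 = 0.513000
The passing raccoon-present share is 0.66*0.3 = 0.198000.
So P(passing raccoon | barking, intruder) = 0.198000/0.513000 ≈ 0.3860.
— intruder explains away the evidence for passing raccoon.

Pr[passing raccoon | barking] ≈ 0.5214; Pr[passing raccoon | barking, intruder] ≈ 0.3860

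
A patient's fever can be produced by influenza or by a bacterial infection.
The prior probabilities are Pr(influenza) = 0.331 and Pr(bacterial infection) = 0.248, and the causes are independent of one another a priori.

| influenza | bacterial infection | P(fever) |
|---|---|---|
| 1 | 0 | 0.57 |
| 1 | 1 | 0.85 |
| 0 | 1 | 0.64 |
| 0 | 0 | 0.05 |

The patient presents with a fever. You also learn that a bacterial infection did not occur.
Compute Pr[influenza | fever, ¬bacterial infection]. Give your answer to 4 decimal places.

Pr[influenza | fever, ¬bacterial infection] ≈ 0.8494

Enumerate both values of influenza and weight by the priors:
  P(fever | ¬bacterial infection) = 0.05×0.669 + 0.57×0.331
        = 0.033450 + 0.188670 = 0.222120
Keeping only the influenza-present terms gives 0.188670, so
  P(influenza | fever, ¬bacterial infection) = 0.188670 / 0.222120 ≈ 0.8494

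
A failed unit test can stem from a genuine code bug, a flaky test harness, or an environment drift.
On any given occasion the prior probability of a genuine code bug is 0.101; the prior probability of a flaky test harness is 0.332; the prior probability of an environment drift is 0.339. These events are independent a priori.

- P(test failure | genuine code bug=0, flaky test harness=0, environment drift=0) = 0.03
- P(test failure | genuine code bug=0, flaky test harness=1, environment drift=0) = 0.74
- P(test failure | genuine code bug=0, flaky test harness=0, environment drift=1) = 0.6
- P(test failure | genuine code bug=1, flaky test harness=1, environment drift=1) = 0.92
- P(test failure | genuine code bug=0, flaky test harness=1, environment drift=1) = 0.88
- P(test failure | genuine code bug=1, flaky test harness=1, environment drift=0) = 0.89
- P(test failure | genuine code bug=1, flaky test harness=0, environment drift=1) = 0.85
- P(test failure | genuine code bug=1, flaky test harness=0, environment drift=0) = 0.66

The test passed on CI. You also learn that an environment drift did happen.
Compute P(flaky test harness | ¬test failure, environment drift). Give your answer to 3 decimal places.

P(flaky test harness | ¬test failure, environment drift) ≈ 0.133

Numerator (weight on configurations with flaky test harness): 0.035816 + 0.002683 = 0.038499
The normalizing constant is 0.4×0.899×0.668 + 0.12×0.899×0.332 + 0.15×0.101×0.668 + 0.08×0.101×0.332 = 0.288832
P(flaky test harness | ¬test failure, environment drift) = 0.038499/0.288832 ≈ 0.133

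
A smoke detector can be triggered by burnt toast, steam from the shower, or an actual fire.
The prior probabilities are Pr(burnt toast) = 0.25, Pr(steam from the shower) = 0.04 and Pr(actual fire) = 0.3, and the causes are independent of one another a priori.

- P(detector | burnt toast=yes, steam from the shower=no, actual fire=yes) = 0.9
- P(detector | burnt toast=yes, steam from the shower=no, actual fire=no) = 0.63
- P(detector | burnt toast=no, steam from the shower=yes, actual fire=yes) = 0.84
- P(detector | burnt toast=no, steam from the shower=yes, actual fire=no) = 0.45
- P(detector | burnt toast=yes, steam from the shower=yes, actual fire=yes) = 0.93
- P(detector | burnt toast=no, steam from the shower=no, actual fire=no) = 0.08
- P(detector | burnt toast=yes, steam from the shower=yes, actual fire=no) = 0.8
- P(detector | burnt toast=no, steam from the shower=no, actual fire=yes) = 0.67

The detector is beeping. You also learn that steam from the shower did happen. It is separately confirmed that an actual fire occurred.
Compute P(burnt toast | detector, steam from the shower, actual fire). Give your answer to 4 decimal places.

P(detector | steam from the shower, actual fire) = 0.84·0.75 + 0.93·0.25 = 0.630000 + 0.232500 = 0.862500
The burnt toast-present share is 0.93·0.25 = 0.232500.
Hence the posterior is 0.232500/0.862500 ≈ 0.2696.

P(burnt toast | detector, steam from the shower, actual fire) ≈ 0.2696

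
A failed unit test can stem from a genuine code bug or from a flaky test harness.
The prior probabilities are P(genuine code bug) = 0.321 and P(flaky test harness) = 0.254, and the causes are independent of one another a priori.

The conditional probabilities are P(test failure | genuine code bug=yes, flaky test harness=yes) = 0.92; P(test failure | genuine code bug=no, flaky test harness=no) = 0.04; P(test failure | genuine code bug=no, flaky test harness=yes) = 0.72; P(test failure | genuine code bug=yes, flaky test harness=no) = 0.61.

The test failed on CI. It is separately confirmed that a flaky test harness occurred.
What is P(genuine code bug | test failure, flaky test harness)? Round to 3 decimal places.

P(genuine code bug | test failure, flaky test harness) ≈ 0.377

Numerator (weight on configurations with genuine code bug): 0.92·0.321 = 0.295320
Denominator P(test failure | flaky test harness): 0.72·0.679 + 0.92·0.321 = 0.784200
P(genuine code bug | test failure, flaky test harness) = 0.295320/0.784200 ≈ 0.377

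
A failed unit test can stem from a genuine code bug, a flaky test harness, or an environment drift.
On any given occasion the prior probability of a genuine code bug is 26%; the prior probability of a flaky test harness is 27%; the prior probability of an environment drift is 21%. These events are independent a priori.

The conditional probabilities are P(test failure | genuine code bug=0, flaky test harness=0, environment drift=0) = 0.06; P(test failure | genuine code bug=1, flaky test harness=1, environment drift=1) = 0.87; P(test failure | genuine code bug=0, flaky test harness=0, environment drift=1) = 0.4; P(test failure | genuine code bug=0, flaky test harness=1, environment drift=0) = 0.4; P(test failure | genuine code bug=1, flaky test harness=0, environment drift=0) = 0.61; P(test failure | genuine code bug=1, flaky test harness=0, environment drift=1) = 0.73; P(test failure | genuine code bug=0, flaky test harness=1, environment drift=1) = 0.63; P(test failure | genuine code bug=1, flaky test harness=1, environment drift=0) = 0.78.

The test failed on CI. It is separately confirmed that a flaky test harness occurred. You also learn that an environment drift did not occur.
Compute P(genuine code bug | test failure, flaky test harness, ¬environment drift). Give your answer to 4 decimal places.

Weight on genuine code bug=true, given the evidence: 0.78·0.26 = 0.202800
Normalizer over all consistent configurations: 0.4·0.74 + 0.78·0.26 = 0.498800
Posterior = 0.202800 / 0.498800 ≈ 0.4066

P(genuine code bug | test failure, flaky test harness, ¬environment drift) ≈ 0.4066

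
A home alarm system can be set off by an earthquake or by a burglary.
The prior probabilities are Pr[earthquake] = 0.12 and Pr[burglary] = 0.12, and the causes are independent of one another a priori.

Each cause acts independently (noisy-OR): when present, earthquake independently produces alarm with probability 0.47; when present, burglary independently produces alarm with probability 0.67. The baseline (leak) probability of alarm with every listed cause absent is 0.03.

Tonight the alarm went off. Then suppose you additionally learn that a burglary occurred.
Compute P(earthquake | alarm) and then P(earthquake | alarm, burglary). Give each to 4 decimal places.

Under noisy-OR, P(alarm | causes) = 1 − (1−0.03)·∏(1−qᵢ) over the active causes.
P(alarm) = 0.03*0.88*0.88 + 0.6799*0.88*0.12 + 0.4859*0.12*0.88 + 0.830347*0.12*0.12 = 0.023232 + 0.071797 + 0.051311 + 0.011957 = 0.158297
Of this, 0.063268 comes from 0.051311 + 0.011957 (the earthquake=true cases).
Hence the posterior is 0.063268/0.158297 ≈ 0.3997.

With the extra evidence:
Weight on earthquake=true, given the evidence: 0.830347*0.12 = 0.099642
Denominator P(alarm | burglary): 0.6799*0.88 + 0.830347*0.12 = 0.697954
Posterior = 0.099642 / 0.697954 ≈ 0.1428

P(earthquake | alarm) ≈ 0.3997; P(earthquake | alarm, burglary) ≈ 0.1428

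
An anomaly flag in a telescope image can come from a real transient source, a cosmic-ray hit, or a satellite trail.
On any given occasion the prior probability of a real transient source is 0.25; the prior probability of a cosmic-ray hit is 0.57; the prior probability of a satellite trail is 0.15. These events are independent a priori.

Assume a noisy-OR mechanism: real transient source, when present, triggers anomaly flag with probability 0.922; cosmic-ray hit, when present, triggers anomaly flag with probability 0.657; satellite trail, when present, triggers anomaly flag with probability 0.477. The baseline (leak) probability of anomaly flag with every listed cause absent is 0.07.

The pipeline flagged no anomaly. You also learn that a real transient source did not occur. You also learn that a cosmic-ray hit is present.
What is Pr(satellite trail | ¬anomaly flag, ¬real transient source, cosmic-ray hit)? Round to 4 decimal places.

Under noisy-OR, P(anomaly flag | causes) = 1 − (1−0.07)·∏(1−qᵢ) over the active causes.
Weight on satellite trail=true, given the evidence: 0.166832*0.15 = 0.025025
Normalizer over all consistent configurations: 0.31899*0.85 + 0.166832*0.15 = 0.296166
Posterior = 0.025025 / 0.296166 ≈ 0.0845

Pr(satellite trail | ¬anomaly flag, ¬real transient source, cosmic-ray hit) ≈ 0.0845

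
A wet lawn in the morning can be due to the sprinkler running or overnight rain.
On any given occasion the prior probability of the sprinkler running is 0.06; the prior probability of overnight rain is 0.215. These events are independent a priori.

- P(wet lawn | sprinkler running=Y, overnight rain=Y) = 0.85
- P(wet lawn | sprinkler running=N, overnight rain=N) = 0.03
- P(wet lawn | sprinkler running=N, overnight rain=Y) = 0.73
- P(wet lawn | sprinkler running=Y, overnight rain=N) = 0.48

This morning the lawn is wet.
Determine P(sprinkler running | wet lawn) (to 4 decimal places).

Sum P(wet lawn|·) weighted by the priors over the 4 (sprinkler running, overnight rain) configurations:
  P(wet lawn) = 0.03*0.94*0.785 + 0.73*0.94*0.215 + 0.48*0.06*0.785 + 0.85*0.06*0.215
        = 0.022137 + 0.147533 + 0.022608 + 0.010965 = 0.203243
Keeping only the sprinkler running-present terms gives 0.033573, so
  P(sprinkler running | wet lawn) = 0.033573 / 0.203243 ≈ 0.1652

P(sprinkler running | wet lawn) ≈ 0.1652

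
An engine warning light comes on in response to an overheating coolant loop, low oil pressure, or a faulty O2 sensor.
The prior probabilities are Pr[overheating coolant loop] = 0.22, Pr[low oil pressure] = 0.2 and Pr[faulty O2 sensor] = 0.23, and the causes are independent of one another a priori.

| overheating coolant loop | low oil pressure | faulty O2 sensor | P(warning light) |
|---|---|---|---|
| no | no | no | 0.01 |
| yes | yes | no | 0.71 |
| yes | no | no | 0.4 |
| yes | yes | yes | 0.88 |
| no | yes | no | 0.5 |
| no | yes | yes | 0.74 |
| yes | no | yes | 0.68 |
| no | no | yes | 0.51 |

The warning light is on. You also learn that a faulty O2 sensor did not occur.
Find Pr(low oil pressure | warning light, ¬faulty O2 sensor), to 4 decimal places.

Pr(low oil pressure | warning light, ¬faulty O2 sensor) ≈ 0.5877

P(warning light | ¬faulty O2 sensor) = 0.01·0.78·0.8 + 0.5·0.78·0.2 + 0.4·0.22·0.8 + 0.71·0.22·0.2 = 0.006240 + 0.078000 + 0.070400 + 0.031240 = 0.185880
Of this, 0.109240 comes from 0.078000 + 0.031240 (the low oil pressure=true cases).
So P(low oil pressure | warning light, ¬faulty O2 sensor) = 0.109240/0.185880 ≈ 0.5877.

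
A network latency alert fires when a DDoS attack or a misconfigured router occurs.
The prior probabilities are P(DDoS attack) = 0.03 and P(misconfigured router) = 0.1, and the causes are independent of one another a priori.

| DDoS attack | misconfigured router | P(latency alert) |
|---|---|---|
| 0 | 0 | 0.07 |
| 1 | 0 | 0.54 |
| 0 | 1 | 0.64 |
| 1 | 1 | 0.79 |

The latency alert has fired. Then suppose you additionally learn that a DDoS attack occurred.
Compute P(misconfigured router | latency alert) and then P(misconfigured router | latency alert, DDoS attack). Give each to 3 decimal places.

P(latency alert) = 0.07×0.97×0.9 + 0.64×0.97×0.1 + 0.54×0.03×0.9 + 0.79×0.03×0.1 = 0.061110 + 0.062080 + 0.014580 + 0.002370 = 0.140140
Restricting to configurations with misconfigured router present: 0.062080 + 0.002370 = 0.064450.
P(misconfigured router | latency alert) = 0.064450 / 0.140140 ≈ 0.460

With the extra evidence:
By total probability over both values of misconfigured router:
  P(latency alert | DDoS attack) = 0.54×0.9 + 0.79×0.1
        = 0.486000 + 0.079000 = 0.565000
The terms with misconfigured router present sum to 0.079000, so
  P(misconfigured router | latency alert, DDoS attack) = 0.079000 / 0.565000 ≈ 0.140

P(misconfigured router | latency alert) ≈ 0.460; P(misconfigured router | latency alert, DDoS attack) ≈ 0.140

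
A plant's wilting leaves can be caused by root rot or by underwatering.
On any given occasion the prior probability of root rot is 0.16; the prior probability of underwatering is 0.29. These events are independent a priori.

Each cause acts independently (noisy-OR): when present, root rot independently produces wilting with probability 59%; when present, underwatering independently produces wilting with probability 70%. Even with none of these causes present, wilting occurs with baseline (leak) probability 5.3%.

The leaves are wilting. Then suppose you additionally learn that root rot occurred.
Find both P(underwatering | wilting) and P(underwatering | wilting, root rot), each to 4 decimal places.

Under noisy-OR, P(wilting | causes) = 1 − (1−0.053)·∏(1−qᵢ) over the active causes.
P(wilting) = 0.053×0.84×0.71 + 0.7159×0.84×0.29 + 0.61173×0.16×0.71 + 0.883519×0.16×0.29 = 0.031609 + 0.174393 + 0.069493 + 0.040995 = 0.316490
Restricting to configurations with underwatering present: 0.174393 + 0.040995 = 0.215388.
P(underwatering | wilting) = 0.215388 / 0.316490 ≈ 0.6806

With the extra evidence:
Enumerate both values of underwatering and weight by the priors:
  P(wilting | root rot) = 0.61173×0.71 + 0.883519×0.29
        = 0.434328 + 0.256221 = 0.690549
Keeping only the underwatering-present terms gives 0.256221, so
  P(underwatering | wilting, root rot) = 0.256221 / 0.690549 ≈ 0.3710

P(underwatering | wilting) ≈ 0.6806; P(underwatering | wilting, root rot) ≈ 0.3710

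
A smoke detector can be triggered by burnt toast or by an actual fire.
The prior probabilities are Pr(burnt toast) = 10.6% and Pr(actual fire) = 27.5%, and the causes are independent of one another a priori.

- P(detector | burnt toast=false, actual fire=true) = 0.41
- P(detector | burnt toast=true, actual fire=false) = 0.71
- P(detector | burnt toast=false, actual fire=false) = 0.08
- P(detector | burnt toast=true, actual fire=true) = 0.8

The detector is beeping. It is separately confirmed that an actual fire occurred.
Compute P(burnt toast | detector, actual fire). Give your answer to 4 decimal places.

P(burnt toast | detector, actual fire) ≈ 0.1879

By total probability over both values of burnt toast:
  P(detector | actual fire) = 0.41*0.894 + 0.8*0.106
        = 0.366540 + 0.084800 = 0.451340
Keeping only the burnt toast-present terms gives 0.084800, so
  P(burnt toast | detector, actual fire) = 0.084800 / 0.451340 ≈ 0.1879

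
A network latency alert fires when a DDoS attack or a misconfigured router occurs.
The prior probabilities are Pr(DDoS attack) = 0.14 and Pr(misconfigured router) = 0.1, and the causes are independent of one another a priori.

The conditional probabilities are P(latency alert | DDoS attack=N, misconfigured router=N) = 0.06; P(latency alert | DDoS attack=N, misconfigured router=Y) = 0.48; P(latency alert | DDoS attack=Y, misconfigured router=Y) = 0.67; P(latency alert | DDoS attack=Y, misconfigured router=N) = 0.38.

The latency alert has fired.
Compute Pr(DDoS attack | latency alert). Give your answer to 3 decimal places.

P(latency alert) = 0.06*0.86*0.9 + 0.48*0.86*0.1 + 0.38*0.14*0.9 + 0.67*0.14*0.1 = 0.046440 + 0.041280 + 0.047880 + 0.009380 = 0.144980
Restricting to configurations with DDoS attack present: 0.047880 + 0.009380 = 0.057260.
Hence the posterior is 0.057260/0.144980 ≈ 0.395.

Pr(DDoS attack | latency alert) ≈ 0.395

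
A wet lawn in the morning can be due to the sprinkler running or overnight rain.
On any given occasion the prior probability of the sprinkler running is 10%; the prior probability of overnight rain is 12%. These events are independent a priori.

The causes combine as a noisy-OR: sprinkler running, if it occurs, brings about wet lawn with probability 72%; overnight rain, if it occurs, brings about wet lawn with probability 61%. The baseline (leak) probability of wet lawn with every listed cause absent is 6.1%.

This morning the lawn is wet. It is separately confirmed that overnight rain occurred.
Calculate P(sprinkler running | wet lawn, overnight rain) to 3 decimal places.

P(sprinkler running | wet lawn, overnight rain) ≈ 0.136

Under noisy-OR, P(wet lawn | causes) = 1 − (1−0.061)·∏(1−qᵢ) over the active causes.
For the numerator, keep only sprinkler running=true terms: 0.897461×0.1 = 0.089746
The normalizing constant is 0.63379×0.9 + 0.897461×0.1 = 0.660157
P(sprinkler running | wet lawn, overnight rain) = 0.089746/0.660157 ≈ 0.136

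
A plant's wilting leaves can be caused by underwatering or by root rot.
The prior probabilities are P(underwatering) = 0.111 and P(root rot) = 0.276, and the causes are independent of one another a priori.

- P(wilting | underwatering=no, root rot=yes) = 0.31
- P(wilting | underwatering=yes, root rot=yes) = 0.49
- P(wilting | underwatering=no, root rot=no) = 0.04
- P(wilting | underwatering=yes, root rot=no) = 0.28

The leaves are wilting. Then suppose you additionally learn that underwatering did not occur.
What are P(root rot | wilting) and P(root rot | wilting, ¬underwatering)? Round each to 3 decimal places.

P(root rot | wilting) ≈ 0.654; P(root rot | wilting, ¬underwatering) ≈ 0.747

By total probability over the 4 (underwatering, root rot) configurations:
  P(wilting) = 0.04·0.889·0.724 + 0.31·0.889·0.276 + 0.28·0.111·0.724 + 0.49·0.111·0.276
        = 0.025745 + 0.076063 + 0.022502 + 0.015012 = 0.139322
Keeping only the root rot-present terms gives 0.091075, so
  P(root rot | wilting) = 0.091075 / 0.139322 ≈ 0.654

Now condition on the additional information:
Weight on root rot=true, given the evidence: 0.31*0.276 = 0.085560
The normalizing constant is 0.04*0.724 + 0.31*0.276 = 0.114520
Posterior = 0.085560 / 0.114520 ≈ 0.747
With underwatering excluded, root rot must carry more of the explanatory weight for the wilting.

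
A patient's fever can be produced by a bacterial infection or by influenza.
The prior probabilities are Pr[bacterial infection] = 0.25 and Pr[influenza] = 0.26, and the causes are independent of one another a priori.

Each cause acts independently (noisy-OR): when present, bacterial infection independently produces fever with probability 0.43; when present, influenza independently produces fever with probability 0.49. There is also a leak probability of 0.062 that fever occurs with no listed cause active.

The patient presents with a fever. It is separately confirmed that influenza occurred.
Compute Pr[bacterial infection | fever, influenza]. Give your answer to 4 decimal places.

Under noisy-OR, P(fever | causes) = 1 − (1−0.062)·∏(1−qᵢ) over the active causes.
Numerator (weight on configurations with bacterial infection): 0.727323*0.25 = 0.181831
Denominator P(fever | influenza): 0.52162*0.75 + 0.727323*0.25 = 0.573046
Posterior = 0.181831 / 0.573046 ≈ 0.3173

Pr[bacterial infection | fever, influenza] ≈ 0.3173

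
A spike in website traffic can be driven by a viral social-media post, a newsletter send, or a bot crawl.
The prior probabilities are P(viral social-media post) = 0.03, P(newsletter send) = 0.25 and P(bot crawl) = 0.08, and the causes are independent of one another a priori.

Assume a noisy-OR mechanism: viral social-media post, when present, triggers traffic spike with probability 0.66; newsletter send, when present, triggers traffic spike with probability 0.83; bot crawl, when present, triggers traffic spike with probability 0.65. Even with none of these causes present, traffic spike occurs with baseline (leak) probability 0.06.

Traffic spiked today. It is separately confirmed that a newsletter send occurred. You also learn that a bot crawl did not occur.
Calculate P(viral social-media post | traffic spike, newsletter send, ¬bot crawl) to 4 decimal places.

P(viral social-media post | traffic spike, newsletter send, ¬bot crawl) ≈ 0.0336

Under noisy-OR, P(traffic spike | causes) = 1 − (1−0.06)·∏(1−qᵢ) over the active causes.
Enumerate both values of viral social-media post and weight by the priors:
  P(traffic spike | newsletter send, ¬bot crawl) = 0.8402×0.97 + 0.945668×0.03
        = 0.814994 + 0.028370 = 0.843364
Configurations with viral social-media post contribute 0.028370, so
  P(viral social-media post | traffic spike, newsletter send, ¬bot crawl) = 0.028370 / 0.843364 ≈ 0.0336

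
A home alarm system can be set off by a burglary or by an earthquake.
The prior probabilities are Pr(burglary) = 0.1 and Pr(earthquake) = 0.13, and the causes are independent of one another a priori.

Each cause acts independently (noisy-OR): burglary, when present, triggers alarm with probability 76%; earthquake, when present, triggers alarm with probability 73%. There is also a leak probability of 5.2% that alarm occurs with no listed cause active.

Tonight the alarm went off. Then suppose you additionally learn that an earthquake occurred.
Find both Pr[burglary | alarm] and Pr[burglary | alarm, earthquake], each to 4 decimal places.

Under noisy-OR, P(alarm | causes) = 1 − (1−0.052)·∏(1−qᵢ) over the active causes.
Sum P(alarm|·) weighted by the priors over the 4 (burglary, earthquake) configurations:
  P(alarm) = 0.052*0.9*0.87 + 0.74404*0.9*0.13 + 0.77248*0.1*0.87 + 0.93857*0.1*0.13
        = 0.040716 + 0.087053 + 0.067206 + 0.012201 = 0.207176
Keeping only the burglary-present terms gives 0.079407, so
  P(burglary | alarm) = 0.079407 / 0.207176 ≈ 0.3833

Now condition on the additional information:
By total probability over both values of burglary:
  P(alarm | earthquake) = 0.74404·0.9 + 0.93857·0.1
        = 0.669636 + 0.093857 = 0.763493
Keeping only the burglary-present terms gives 0.093857, so
  P(burglary | alarm, earthquake) = 0.093857 / 0.763493 ≈ 0.1229
— earthquake explains away the evidence for burglary.

Pr[burglary | alarm] ≈ 0.3833; Pr[burglary | alarm, earthquake] ≈ 0.1229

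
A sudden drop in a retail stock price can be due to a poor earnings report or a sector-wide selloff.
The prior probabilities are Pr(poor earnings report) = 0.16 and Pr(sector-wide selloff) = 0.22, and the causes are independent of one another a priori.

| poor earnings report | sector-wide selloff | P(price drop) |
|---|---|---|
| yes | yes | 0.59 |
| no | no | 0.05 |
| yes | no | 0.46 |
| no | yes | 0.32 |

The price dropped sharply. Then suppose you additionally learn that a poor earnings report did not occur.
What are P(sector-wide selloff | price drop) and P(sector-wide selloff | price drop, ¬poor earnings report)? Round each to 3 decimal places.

Sum P(price drop|·) weighted by the priors over the 4 (poor earnings report, sector-wide selloff) configurations:
  P(price drop) = 0.05×0.84×0.78 + 0.32×0.84×0.22 + 0.46×0.16×0.78 + 0.59×0.16×0.22
        = 0.032760 + 0.059136 + 0.057408 + 0.020768 = 0.170072
The terms with sector-wide selloff present sum to 0.079904, so
  P(sector-wide selloff | price drop) = 0.079904 / 0.170072 ≈ 0.470

With the extra evidence:
Weight on sector-wide selloff=true, given the evidence: 0.32·0.22 = 0.070400
Denominator P(price drop | ¬poor earnings report): 0.05·0.78 + 0.32·0.22 = 0.109400
P(sector-wide selloff | price drop, ¬poor earnings report) = 0.070400/0.109400 ≈ 0.644
With poor earnings report excluded, sector-wide selloff must carry more of the explanatory weight for the price drop.

P(sector-wide selloff | price drop) ≈ 0.470; P(sector-wide selloff | price drop, ¬poor earnings report) ≈ 0.644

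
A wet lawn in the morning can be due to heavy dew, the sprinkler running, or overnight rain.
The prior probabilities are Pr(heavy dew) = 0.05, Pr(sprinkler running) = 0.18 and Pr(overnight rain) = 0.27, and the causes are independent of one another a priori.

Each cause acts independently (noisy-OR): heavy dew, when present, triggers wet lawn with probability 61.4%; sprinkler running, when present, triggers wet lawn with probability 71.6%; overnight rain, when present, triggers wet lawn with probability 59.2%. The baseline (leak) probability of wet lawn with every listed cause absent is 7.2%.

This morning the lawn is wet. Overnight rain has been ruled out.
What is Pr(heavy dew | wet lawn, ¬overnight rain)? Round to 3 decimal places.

Pr(heavy dew | wet lawn, ¬overnight rain) ≈ 0.159

Under noisy-OR, P(wet lawn | causes) = 1 − (1−0.072)·∏(1−qᵢ) over the active causes.
P(wet lawn | ¬overnight rain) = 0.072*0.95*0.82 + 0.736448*0.95*0.18 + 0.641792*0.05*0.82 + 0.898269*0.05*0.18 = 0.056088 + 0.125933 + 0.026313 + 0.008084 = 0.216418
Restricting to configurations with heavy dew present: 0.026313 + 0.008084 = 0.034397.
Hence the posterior is 0.034397/0.216418 ≈ 0.159.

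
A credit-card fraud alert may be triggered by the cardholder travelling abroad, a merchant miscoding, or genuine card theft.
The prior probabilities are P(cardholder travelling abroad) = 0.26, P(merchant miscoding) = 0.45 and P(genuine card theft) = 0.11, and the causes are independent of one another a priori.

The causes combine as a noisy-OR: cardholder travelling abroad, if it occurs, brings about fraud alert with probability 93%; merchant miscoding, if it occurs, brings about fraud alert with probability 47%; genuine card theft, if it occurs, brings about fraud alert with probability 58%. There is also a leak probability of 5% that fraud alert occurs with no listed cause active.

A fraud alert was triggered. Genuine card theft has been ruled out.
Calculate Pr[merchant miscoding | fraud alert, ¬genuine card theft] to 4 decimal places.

Pr[merchant miscoding | fraud alert, ¬genuine card theft] ≈ 0.6439

Under noisy-OR, P(fraud alert | causes) = 1 − (1−0.05)·∏(1−qᵢ) over the active causes.
P(fraud alert | ¬genuine card theft) = 0.05·0.74·0.55 + 0.4965·0.74·0.45 + 0.9335·0.26·0.55 + 0.964755·0.26·0.45 = 0.020350 + 0.165335 + 0.133491 + 0.112876 = 0.432052
Of this, 0.278211 comes from 0.165335 + 0.112876 (the merchant miscoding=true cases).
P(merchant miscoding | fraud alert, ¬genuine card theft) = 0.278211 / 0.432052 ≈ 0.6439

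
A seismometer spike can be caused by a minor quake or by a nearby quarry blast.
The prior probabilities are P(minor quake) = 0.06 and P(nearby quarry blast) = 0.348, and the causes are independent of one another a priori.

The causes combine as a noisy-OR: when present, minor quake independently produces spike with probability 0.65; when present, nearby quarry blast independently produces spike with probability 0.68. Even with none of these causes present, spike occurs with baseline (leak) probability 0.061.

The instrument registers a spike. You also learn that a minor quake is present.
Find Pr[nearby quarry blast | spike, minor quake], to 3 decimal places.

Under noisy-OR, P(spike | causes) = 1 − (1−0.061)·∏(1−qᵢ) over the active causes.
P(spike | minor quake) = 0.67135*0.652 + 0.894832*0.348 = 0.437720 + 0.311402 = 0.749122
Of this, 0.311402 comes from 0.894832*0.348 (the nearby quarry blast=true cases).
So P(nearby quarry blast | spike, minor quake) = 0.311402/0.749122 ≈ 0.416.

Pr[nearby quarry blast | spike, minor quake] ≈ 0.416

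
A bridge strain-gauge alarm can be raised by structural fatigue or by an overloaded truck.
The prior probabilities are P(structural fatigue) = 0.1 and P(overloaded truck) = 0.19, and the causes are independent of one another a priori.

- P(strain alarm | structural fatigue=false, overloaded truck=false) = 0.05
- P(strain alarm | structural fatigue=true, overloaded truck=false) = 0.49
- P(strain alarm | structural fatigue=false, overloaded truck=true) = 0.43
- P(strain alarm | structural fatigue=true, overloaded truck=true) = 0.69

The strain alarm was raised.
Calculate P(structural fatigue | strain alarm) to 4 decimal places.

P(structural fatigue | strain alarm) ≈ 0.3244

P(strain alarm) = 0.05·0.9·0.81 + 0.43·0.9·0.19 + 0.49·0.1·0.81 + 0.69·0.1·0.19 = 0.036450 + 0.073530 + 0.039690 + 0.013110 = 0.162780
The structural fatigue-present share is 0.039690 + 0.013110 = 0.052800.
Hence the posterior is 0.052800/0.162780 ≈ 0.3244.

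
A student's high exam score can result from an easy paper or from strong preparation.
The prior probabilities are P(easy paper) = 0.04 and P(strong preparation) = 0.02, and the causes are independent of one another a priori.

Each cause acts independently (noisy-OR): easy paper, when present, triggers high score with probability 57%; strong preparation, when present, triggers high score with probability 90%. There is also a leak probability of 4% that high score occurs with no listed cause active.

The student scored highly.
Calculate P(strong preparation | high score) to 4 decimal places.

P(strong preparation | high score) ≈ 0.2301

Under noisy-OR, P(high score | causes) = 1 − (1−0.04)·∏(1−qᵢ) over the active causes.
P(high score) = 0.04*0.96*0.98 + 0.904*0.96*0.02 + 0.5872*0.04*0.98 + 0.95872*0.04*0.02 = 0.037632 + 0.017357 + 0.023018 + 0.000767 = 0.078774
The strong preparation-present share is 0.017357 + 0.000767 = 0.018124.
Hence the posterior is 0.018124/0.078774 ≈ 0.2301.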